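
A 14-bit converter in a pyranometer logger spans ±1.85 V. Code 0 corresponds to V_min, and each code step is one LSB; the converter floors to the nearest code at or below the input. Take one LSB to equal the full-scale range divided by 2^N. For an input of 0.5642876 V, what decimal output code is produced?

10690

Full-scale range = 1.85 V − (-1.85 V) = 3.7 V. LSB = 3.7 V / 2^14 ≈ 225.8 µV.
(V_in − V_min) × 2^14/range = (0.5642876 − (-1.85)) × 16384/3.7 = 10690.726.
Floor → code = 10690.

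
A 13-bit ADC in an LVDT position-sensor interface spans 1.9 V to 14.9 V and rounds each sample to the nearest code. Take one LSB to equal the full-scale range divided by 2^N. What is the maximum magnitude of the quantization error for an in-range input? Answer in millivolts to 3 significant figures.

Range = 14.9 − (1.9) = 13 V.
LSB = 13 V / 2^13 = 1.5869 mV.
|e|_max = LSB/2 = 0.793 mV.

0.793 mV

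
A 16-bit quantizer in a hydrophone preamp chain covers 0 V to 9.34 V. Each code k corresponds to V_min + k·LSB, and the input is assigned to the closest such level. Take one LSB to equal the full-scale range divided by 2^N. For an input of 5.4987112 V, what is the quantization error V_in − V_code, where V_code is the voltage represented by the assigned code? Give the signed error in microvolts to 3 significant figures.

−25.7 µV

Full-scale range = 9.34 V. LSB = 9.34 V / 2^16 ≈ 142.5 µV.
(5.4987112 − (0)) / LSB = 5.4987112 × 65536/9.34 = 38582.8198. Nearest integer: k = 38583.
V_code = 0 + (38583/65536) × 9.34 = 5.4987368774 V.
V_in − V_code = 5.4987112 − (5.4987368774) = −25.7 µV.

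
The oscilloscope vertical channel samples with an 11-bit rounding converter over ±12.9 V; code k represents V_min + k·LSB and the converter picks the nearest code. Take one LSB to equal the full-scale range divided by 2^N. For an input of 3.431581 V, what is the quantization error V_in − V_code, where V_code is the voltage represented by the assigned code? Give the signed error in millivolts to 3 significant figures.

The full-scale span is 12.9 − (-12.9) = 25.8 V. LSB = 25.8 V / 2^11 ≈ 12.60 mV.
(V_in − V_min)/LSB = (3.431581 − (-12.9)) × 2048/25.8 = 1296.3984 → nearest code k = 1296.
V_code = V_min + k × range/2^11 = -12.9 + 1296 × 25.8/2048 = 3.426562500 V.
V_in − V_code = 3.431581 − (3.426562500) = +5.02 mV.

+5.02 mV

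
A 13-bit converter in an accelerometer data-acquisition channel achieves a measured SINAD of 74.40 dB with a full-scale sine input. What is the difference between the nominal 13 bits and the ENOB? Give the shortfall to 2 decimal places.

N_eff = (74.40 − 1.76)/6.02 = 12.0664 bits.
13 − 12.0664 = 0.93 bits below nominal.

0.93 bits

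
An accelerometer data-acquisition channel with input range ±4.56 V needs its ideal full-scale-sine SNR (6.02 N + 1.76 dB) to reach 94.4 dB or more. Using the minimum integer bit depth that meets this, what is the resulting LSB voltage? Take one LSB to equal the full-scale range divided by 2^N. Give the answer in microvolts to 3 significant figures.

139 µV

The full-scale span is 4.56 − (-4.56) = 9.12 V.
Solving 6.02 N ≥ 94.4 − 1.76: N ≥ 15.389. Round up → N = 16.
LSB = 9.12 V / 2^16 = 139 µV.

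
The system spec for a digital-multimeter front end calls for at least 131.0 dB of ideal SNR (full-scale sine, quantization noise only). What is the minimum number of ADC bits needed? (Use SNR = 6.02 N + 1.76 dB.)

6.02 N + 1.76 ≥ 131.0 gives N ≥ 21.468, so the minimum integer is 22.

22 bits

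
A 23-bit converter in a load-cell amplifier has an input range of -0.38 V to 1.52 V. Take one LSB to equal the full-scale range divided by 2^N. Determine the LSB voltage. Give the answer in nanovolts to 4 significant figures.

226.5 nV

Span: 1.52 V − (-0.38 V) = 1.9 V.
There are 2^23 = 8388608 steps.
One LSB is 1.9 V / 8388608 = 226.5 nV.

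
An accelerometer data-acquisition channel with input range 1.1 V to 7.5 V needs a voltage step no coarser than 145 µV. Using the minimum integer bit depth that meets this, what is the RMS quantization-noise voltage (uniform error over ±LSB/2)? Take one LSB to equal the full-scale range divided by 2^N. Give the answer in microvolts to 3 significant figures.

28.2 µV

Full-scale range = 7.5 V − (1.1 V) = 6.4 V.
Levels needed ≥ 6.4/145 µV = 44140. 2^16 = 65536 suffices, so N_min = 16.
LSB = 6.4 V / 2^16 = 97.656 µV.
V_rms = LSB/√12 = 28.2 µV.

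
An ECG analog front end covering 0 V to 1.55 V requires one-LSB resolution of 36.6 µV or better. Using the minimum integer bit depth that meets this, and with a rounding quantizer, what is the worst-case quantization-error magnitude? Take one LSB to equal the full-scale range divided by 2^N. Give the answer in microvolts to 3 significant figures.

Full-scale range = 1.55 V.
Required number of levels: 1.55/36.6 µV = 42350; smallest N with 2^N ≥ that is 16.
One LSB is 1.55 V / 65536 = 23.651 µV.
Half an LSB is 11.8 µV.

11.8 µV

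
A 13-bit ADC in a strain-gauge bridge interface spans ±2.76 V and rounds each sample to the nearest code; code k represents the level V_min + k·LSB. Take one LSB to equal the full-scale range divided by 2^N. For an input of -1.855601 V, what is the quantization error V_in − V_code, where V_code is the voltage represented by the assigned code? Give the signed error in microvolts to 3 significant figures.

+122 µV

The full-scale span is 2.76 − (-2.76) = 5.52 V. LSB = 5.52 V / 2^13 ≈ 0.6738 mV.
Position in LSBs: (-1.855601 − (-2.76)) × 8192/5.52 = 1342.1805; rounding gives k = 1342.
V_code = V_min + k × range/2^13 = -2.76 + 1342 × 5.52/8192 = -1.855722656 V.
V_in − V_code = -1.855601 − (-1.855722656) = +122 µV.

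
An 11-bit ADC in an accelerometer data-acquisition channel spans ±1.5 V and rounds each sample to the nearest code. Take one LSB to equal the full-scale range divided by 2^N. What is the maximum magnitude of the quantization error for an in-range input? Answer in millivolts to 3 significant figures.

0.732 mV

The full-scale span is 1.5 − (-1.5) = 3 V.
One LSB is 3 V / 2048 = 1.4648 mV.
Worst-case error for round-to-nearest is half an LSB: 0.732 mV.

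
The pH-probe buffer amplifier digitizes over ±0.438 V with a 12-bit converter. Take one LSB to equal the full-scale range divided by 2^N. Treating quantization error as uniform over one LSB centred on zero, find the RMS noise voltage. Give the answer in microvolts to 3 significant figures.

Range = 0.438 − (-0.438) = 0.876 V.
LSB = 0.876 V / 2^12 = 213.87 µV.
V_rms = LSB/√12 = 213.87 µV / √12 = 61.7 µV.

61.7 µV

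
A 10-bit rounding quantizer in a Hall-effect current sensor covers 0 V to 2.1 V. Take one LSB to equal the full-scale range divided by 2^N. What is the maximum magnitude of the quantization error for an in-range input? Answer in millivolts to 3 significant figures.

Range is 2.1 V.
One LSB is 2.1 V / 1024 = 2.0508 mV.
A rounding quantizer has |error| ≤ LSB/2 = 1.03 mV.

1.03 mV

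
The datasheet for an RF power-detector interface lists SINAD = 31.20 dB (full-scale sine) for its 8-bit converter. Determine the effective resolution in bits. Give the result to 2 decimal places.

ENOB = (31.20 − 1.76)/6.02 = 4.8904 bits.

4.89 bits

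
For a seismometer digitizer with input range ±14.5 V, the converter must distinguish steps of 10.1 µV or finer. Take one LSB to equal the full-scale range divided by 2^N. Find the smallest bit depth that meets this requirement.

22 bits

The full-scale span is 14.5 − (-14.5) = 29 V.
Need 2^N ≥ 29 V / 10.1 µV = 2.871e6 → N_min = 22.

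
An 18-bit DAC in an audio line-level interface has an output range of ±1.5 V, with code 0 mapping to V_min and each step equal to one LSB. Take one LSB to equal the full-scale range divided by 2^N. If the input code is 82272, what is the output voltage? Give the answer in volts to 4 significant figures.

Full-scale range = 1.5 V − (-1.5 V) = 3 V. LSB = 3 V / 2^18.
Output = V_min + (82272/262144) × range = -1.5 + 0.313843 × 3 V
      = -1.5 + 0.941528 = -0.558472 V.

-0.5585 V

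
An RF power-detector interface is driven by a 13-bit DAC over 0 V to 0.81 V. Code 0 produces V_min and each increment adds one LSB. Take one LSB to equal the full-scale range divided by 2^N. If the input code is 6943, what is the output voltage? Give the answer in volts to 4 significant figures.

V_FS = 0.81 V. LSB = 0.81 V / 2^13.
V_out = 0 + 6943 × (0.81/8192) V
      = 0 + 0.686503 = 0.686503 V.

0.6865 V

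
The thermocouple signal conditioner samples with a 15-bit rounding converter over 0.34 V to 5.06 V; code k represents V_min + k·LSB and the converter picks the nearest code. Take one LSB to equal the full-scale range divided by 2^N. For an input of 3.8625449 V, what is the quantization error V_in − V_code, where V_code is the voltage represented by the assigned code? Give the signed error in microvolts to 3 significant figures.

Span: 5.06 V − (0.34 V) = 4.72 V. LSB = 4.72 V / 2^15 ≈ 144.0 µV.
(3.8625449 − (0.34)) / LSB = 3.5225449 × 32768/4.72 = 24454.8202. Nearest integer: k = 24455.
Reconstructed level: 0.34 + 24455 × 4.72/32768 V = 3.8625708008 V.
V_in − V_code = 3.8625449 − (3.8625708008) = −25.9 µV.

−25.9 µV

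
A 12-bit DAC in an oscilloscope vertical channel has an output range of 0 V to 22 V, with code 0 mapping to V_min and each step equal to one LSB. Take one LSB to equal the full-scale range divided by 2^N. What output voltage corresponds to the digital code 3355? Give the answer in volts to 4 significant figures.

V_FS = 22 V. LSB = 22 V / 2^12.
V_out = 0 + 3355 × (22/4096) V
      = 0 + 18.0200 = 18.0200 V.

18.02 V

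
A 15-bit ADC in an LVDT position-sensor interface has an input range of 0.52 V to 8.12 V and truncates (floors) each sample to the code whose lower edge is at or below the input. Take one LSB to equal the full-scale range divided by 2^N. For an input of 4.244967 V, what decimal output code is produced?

16060

Full-scale range = 8.12 V − (0.52 V) = 7.6 V. LSB = 7.6 V / 2^15 ≈ 231.9 µV.
(V_in − V_min) × 2^15/range = (4.244967 − (0.52)) × 32768/7.6 = 16060.489.
Floor → code = 16060.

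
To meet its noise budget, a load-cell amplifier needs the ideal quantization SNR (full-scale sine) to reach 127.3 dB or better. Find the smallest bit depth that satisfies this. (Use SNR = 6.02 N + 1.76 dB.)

21 bits

N ≥ (127.3 − 1.76)/6.02 = 20.854 → N_min = 21.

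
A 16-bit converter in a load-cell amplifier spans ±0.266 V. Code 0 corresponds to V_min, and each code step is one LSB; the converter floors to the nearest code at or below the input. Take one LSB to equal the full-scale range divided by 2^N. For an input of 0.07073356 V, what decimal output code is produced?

Range = 0.266 − (-0.266) = 0.532 V. LSB = 0.532 V / 2^16 ≈ 8.118 µV.
(V_in − V_min) × 2^16/range = (0.07073356 − (-0.266)) × 65536/0.532 = 41481.524.
Floor → code = 41481.

41481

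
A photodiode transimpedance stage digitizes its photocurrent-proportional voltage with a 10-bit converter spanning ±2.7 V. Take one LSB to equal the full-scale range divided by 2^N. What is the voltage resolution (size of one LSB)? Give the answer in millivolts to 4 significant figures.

5.273 mV

The full-scale span is 2.7 − (-2.7) = 5.4 V.
There are 2^10 = 1024 steps.
LSB = 5.4 V ÷ 2^10 = 5.4/1024 V = 5.273 mV.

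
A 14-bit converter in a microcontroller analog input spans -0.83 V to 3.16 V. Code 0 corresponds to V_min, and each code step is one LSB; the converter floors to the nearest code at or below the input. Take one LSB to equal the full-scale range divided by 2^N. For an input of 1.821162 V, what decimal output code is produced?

Range = 3.16 − (-0.83) = 3.99 V. LSB = 3.99 V / 2^14 ≈ 243.5 µV.
code = ⌊(V_in − V_min)/LSB⌋ = ⌊(V_in − V_min) × 2^14 / range⌋
     = ⌊(1.821162 − (-0.83)) × 16384 / 3.99⌋ = ⌊2.651162 × 16384/3.99⌋
     = ⌊10886.375⌋ = 10886.

10886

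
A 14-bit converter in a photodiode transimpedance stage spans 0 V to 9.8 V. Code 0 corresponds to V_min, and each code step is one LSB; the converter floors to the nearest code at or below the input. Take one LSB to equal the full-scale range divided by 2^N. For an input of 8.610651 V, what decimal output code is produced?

V_FS = 9.8 V. LSB = 9.8 V / 2^14 ≈ 0.5981 mV.
code = ⌊(V_in − V_min)/LSB⌋ = ⌊(V_in − V_min) × 2^14 / range⌋
     = ⌊(8.610651 − (0)) × 16384 / 9.8⌋ = ⌊8.610651 × 16384/9.8⌋
     = ⌊14395.603⌋ = 14395.

14395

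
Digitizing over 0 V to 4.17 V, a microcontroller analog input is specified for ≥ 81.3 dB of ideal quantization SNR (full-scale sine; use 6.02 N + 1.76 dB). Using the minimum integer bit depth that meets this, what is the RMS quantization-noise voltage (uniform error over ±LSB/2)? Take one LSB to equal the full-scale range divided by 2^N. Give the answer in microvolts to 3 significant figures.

73.5 µV

V_FS = 4.17 V.
Required N = ⌈(81.3 − 1.76)/6.02⌉ = ⌈13.213⌉ = 14.
One LSB is 4.17 V / 16384 = 254.52 µV.
RMS noise = LSB/√12 = 73.5 µV.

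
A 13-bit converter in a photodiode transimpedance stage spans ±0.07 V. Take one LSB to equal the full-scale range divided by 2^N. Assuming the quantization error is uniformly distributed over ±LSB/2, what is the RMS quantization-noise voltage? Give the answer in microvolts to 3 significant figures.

Span: 0.07 V − (-0.07 V) = 0.14 V.
One LSB is 0.14 V / 8192 = 17.090 µV.
V_rms = LSB/√12 = 17.090 µV / √12 = 4.93 µV.

4.93 µV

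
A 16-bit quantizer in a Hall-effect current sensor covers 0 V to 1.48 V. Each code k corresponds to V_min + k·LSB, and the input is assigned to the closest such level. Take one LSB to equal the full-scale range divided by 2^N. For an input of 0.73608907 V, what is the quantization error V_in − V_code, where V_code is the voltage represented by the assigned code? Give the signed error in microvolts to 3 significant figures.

Span = 1.48 V. LSB = 1.48 V / 2^16 ≈ 22.58 µV.
Position in LSBs: (0.73608907 − (0)) × 65536/1.48 = 32594.8198; rounding gives k = 32595.
Reconstructed level: 0 + 32595 × 1.48/65536 V = 0.73609313965 V.
e = 0.73608907 − (0.73609313965) = −4.07 µV.

−4.07 µV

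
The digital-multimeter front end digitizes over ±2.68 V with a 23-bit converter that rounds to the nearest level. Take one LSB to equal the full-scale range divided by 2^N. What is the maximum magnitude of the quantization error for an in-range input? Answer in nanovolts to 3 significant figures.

319 nV

Span: 2.68 V − (-2.68 V) = 5.36 V.
Step size = 5.36/8388608 V = 0.63896 µV.
|e|_max = LSB/2 = 319 nV.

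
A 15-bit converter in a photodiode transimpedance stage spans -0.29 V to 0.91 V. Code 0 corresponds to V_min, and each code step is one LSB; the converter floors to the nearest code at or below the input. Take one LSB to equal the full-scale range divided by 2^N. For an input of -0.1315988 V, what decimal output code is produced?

4325

Full-scale range = 0.91 V − (-0.29 V) = 1.2 V. LSB = 1.2 V / 2^15 ≈ 36.62 µV.
code = ⌊(V_in − V_min)/LSB⌋ = ⌊(V_in − V_min) × 2^15 / range⌋
     = ⌊(-0.1315988 − (-0.29)) × 32768 / 1.2⌋ = ⌊0.1584012 × 32768/1.2⌋
     = ⌊4325.409⌋ = 4325.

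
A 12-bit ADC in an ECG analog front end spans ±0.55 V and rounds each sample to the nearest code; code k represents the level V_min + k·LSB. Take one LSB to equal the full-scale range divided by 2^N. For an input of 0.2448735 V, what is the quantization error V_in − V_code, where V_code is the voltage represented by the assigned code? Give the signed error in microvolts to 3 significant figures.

Range = 0.55 − (-0.55) = 1.1 V. LSB = 1.1 V / 2^12 ≈ 268.6 µV.
Position in LSBs: (0.2448735 − (-0.55)) × 4096/1.1 = 2959.8199; rounding gives k = 2960.
V_code = -0.55 + (2960/4096) × 1.1 = 0.2449218750 V.
e = 0.2448735 − (0.2449218750) = −48.4 µV.

−48.4 µV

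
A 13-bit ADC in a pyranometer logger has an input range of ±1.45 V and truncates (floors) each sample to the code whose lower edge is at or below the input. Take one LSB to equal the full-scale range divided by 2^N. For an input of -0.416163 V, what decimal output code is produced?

Range = 1.45 − (-1.45) = 2.9 V. LSB = 2.9 V / 2^13 ≈ 354.0 µV.
code = ⌊(V_in − V_min)/LSB⌋ = ⌊(V_in − V_min) × 2^13 / range⌋
     = ⌊(-0.416163 − (-1.45)) × 8192 / 2.9⌋ = ⌊1.033837 × 8192/2.9⌋
     = ⌊2920.411⌋ = 2920.

2920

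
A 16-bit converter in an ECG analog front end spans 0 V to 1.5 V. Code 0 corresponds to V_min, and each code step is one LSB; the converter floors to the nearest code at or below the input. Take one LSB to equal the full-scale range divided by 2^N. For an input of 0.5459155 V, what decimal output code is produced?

23851

V_FS = 1.5 V. LSB = 1.5 V / 2^16 ≈ 22.89 µV.
(V_in − V_min) × 2^16/range = (0.5459155 − (0)) × 65536/1.5 = 23851.412.
Floor → code = 23851.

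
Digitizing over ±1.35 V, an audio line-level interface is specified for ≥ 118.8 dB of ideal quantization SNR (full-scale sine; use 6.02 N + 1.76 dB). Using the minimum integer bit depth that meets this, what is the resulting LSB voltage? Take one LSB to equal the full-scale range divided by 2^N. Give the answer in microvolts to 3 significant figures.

Span: 1.35 V − (-1.35 V) = 2.7 V.
Solving 6.02 N ≥ 118.8 − 1.76: N ≥ 19.442. Round up → N = 20.
LSB = 2.7 V / 2^20 = 2.57 µV.

2.57 µV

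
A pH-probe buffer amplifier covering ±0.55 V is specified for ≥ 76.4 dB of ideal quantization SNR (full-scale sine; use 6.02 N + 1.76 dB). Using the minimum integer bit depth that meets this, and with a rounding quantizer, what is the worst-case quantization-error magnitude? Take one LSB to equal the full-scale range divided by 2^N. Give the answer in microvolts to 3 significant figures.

The full-scale span is 0.55 − (-0.55) = 1.1 V.
Required N = ⌈(76.4 − 1.76)/6.02⌉ = ⌈12.399⌉ = 13.
Step size = 1.1/8192 V = 134.28 µV.
Half an LSB is 67.1 µV.

67.1 µV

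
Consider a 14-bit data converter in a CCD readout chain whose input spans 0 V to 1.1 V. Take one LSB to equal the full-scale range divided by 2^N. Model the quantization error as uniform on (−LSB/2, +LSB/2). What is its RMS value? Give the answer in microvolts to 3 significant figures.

19.4 µV

Full-scale range = 1.1 V.
LSB = 1.1 V / 2^14 = 67.139 µV.
RMS of a uniform error over width LSB is LSB/√12 = 19.4 µV.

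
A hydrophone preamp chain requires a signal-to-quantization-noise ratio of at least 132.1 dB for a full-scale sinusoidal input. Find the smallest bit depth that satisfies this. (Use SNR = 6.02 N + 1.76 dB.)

Solving 6.02 N ≥ 132.1 − 1.76: N ≥ 21.651. Round up → N = 22.

22 bits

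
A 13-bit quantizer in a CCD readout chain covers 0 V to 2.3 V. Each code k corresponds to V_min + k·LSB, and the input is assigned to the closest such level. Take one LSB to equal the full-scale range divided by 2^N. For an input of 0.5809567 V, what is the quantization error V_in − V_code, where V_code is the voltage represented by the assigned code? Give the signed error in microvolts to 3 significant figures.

Span = 2.3 V. LSB = 2.3 V / 2^13 ≈ 280.8 µV.
(0.5809567 − (0)) / LSB = 0.5809567 × 8192/2.3 = 2069.2162. Nearest integer: k = 2069.
V_code = V_min + k × range/2^13 = 0 + 2069 × 2.3/8192 = 0.5808959961 V.
e = 0.5809567 − (0.5808959961) = +60.7 µV.

+60.7 µV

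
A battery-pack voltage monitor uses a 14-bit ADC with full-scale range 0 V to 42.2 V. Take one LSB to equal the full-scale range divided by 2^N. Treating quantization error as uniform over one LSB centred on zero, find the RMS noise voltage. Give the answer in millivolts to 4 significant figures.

0.7435 mV

Span = 42.2 V.
Step size = 42.2/16384 V = 2.57568 mV.
RMS of a uniform error over width LSB is LSB/√12 = 0.7435 mV.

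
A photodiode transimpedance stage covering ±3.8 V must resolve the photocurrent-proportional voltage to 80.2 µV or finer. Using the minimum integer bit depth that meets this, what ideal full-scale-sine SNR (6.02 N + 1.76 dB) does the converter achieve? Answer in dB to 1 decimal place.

104.1 dB

Range = 3.8 − (-3.8) = 7.6 V.
Levels needed ≥ 7.6/80.2 µV = 94760. 2^17 = 131072 suffices, so N_min = 17.
Ideal SNR at N = 17: 6.02·17 + 1.76 = 104.1 dB.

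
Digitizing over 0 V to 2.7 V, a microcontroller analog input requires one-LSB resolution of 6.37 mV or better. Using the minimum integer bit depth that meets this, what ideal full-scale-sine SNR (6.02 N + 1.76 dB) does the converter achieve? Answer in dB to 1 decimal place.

55.9 dB

Span = 2.7 V.
Levels needed ≥ 2.7/6.37 mV = 423.9. 2^9 = 512 suffices, so N_min = 9.
Ideal SNR at N = 9: 6.02·9 + 1.76 = 55.9 dB.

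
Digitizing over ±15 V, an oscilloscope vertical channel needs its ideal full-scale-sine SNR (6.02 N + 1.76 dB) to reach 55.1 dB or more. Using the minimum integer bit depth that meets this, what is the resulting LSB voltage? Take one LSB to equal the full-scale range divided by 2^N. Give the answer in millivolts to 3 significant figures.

58.6 mV

Span: 15 V − (-15 V) = 30 V.
Solving 6.02 N ≥ 55.1 − 1.76: N ≥ 8.860. Round up → N = 9.
LSB = 30 V ÷ 2^9 = 30/512 V = 58.6 mV.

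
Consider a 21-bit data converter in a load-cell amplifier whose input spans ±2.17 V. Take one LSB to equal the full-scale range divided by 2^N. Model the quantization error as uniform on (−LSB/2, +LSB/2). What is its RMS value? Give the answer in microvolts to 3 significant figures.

Range = 2.17 − (-2.17) = 4.34 V.
LSB = 4.34 V ÷ 2^21 = 4.34/2097152 V = 2.0695 µV.
RMS of a uniform error over width LSB is LSB/√12 = 0.597 µV.

0.597 µV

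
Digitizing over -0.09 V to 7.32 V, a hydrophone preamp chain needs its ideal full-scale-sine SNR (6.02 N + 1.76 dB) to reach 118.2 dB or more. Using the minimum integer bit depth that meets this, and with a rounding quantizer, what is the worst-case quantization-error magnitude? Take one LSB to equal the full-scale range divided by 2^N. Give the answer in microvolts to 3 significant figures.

Full-scale range = 7.32 V − (-0.09 V) = 7.41 V.
6.02 N + 1.76 ≥ 118.2 gives N ≥ 19.342, so the minimum integer is 20.
LSB = 7.41 V / 2^20 = 7.0667 µV.
Max error for round-to-nearest is LSB/2 = 3.53 µV.

3.53 µV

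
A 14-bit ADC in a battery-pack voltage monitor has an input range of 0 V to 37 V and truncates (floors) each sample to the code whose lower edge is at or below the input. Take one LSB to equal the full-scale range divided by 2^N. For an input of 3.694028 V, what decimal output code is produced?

1635

Range is 37 V. LSB = 37 V / 2^14 ≈ 2.258 mV.
code = ⌊(V_in − V_min)/LSB⌋ = ⌊(V_in − V_min) × 2^14 / range⌋
     = ⌊(3.694028 − (0)) × 16384 / 37⌋ = ⌊3.694028 × 16384/37⌋
     = ⌊1635.756⌋ = 1635.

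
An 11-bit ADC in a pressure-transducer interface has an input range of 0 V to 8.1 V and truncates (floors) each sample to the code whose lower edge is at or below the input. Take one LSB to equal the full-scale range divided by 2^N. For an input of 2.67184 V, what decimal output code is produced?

675

Span = 8.1 V. LSB = 8.1 V / 2^11 ≈ 3.955 mV.
(V_in − V_min) × 2^11/range = (2.67184 − (0)) × 2048/8.1 = 675.547.
Floor → code = 675.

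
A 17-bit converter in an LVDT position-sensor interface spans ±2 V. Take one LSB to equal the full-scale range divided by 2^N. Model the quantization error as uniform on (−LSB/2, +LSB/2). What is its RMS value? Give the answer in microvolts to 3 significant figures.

8.81 µV

Range = 2 − (-2) = 4 V.
Step size = 4/131072 V = 30.518 µV.
RMS of a uniform error over width LSB is LSB/√12 = 8.81 µV.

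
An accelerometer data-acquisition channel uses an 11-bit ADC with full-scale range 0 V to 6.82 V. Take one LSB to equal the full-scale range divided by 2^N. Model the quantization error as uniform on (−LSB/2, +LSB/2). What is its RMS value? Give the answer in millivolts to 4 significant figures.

Full-scale range = 6.82 V.
One LSB is 6.82 V / 2048 = 3.33008 mV.
σ_q = LSB/√12 = 3.33008 mV/3.4641 = 0.9613 mV.

0.9613 mV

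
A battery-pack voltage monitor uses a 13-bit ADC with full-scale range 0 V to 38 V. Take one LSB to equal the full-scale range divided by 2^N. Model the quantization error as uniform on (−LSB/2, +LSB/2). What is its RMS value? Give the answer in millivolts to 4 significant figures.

1.339 mV

Span = 38 V.
Step size = 38/8192 V = 4.63867 mV.
σ_q = LSB/√12 = 4.63867 mV/3.4641 = 1.339 mV.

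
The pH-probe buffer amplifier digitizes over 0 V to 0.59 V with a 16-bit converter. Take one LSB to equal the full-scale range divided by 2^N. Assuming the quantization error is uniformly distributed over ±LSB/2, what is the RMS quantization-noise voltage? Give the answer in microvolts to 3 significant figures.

V_FS = 0.59 V.
Step size = 0.59/65536 V = 9.0027 µV.
σ_q = LSB/√12 = 9.0027 µV/3.4641 = 2.60 µV.

2.60 µV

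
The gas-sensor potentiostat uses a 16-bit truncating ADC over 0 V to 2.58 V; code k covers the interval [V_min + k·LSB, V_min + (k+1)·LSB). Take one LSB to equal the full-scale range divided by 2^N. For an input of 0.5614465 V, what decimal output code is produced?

14261

Full-scale range = 2.58 V. LSB = 2.58 V / 2^16 ≈ 39.37 µV.
code = ⌊(V_in − V_min)/LSB⌋ = ⌊(V_in − V_min) × 2^16 / range⌋
     = ⌊(0.5614465 − (0)) × 65536 / 2.58⌋ = ⌊0.5614465 × 65536/2.58⌋
     = ⌊14261.612⌋ = 14261.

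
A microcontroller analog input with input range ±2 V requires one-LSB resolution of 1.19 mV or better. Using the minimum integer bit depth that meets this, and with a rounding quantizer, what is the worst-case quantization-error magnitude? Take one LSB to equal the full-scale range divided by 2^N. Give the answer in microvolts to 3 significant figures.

The full-scale span is 2 − (-2) = 4 V.
Need 2^N ≥ 4 V / 1.19 mV = 3361 → N_min = 12.
LSB = 4 V ÷ 2^12 = 4/4096 V = 0.97656 mV.
Half an LSB is 488 µV.

488 µV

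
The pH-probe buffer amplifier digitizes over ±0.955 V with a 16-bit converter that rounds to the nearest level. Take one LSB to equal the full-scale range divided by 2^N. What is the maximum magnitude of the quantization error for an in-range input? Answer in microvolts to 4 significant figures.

14.57 µV

Range = 0.955 − (-0.955) = 1.91 V.
One LSB is 1.91 V / 65536 = 29.1443 µV.
Worst-case error for round-to-nearest is half an LSB: 14.57 µV.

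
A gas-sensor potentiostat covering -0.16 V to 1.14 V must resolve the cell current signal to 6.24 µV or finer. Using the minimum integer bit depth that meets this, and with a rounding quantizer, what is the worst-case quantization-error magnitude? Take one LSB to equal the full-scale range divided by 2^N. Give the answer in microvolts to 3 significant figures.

Range = 1.14 − (-0.16) = 1.3 V.
1.3 V / 6.24 µV = 208300. Since 2^17 = 131072 and 2^18 = 262144, N = 18.
One LSB is 1.3 V / 262144 = 4.9591 µV.
Half an LSB is 2.48 µV.

2.48 µV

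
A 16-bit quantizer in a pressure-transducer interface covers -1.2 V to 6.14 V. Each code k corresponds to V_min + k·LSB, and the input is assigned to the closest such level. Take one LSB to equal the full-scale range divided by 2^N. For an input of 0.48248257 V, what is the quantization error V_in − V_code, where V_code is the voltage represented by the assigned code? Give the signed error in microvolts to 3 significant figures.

The full-scale span is 6.14 − (-1.2) = 7.34 V. LSB = 7.34 V / 2^16 ≈ 112.0 µV.
Position in LSBs: (0.48248257 − (-1.2)) × 65536/7.34 = 15022.2313; rounding gives k = 15022.
V_code = -1.2 + (15022/65536) × 7.34 = 0.48245666504 V.
Error = V_in − V_code = 0.48248257 − (0.48245666504) = +25.9 µV.

+25.9 µV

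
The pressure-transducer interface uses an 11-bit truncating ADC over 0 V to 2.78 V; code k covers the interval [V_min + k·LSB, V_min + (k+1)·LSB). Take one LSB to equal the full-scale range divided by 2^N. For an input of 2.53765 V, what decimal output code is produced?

Span = 2.78 V. LSB = 2.78 V / 2^11 ≈ 1.357 mV.
(V_in − V_min) × 2^11/range = (2.53765 − (0)) × 2048/2.78 = 1869.463.
Floor → code = 1869.

1869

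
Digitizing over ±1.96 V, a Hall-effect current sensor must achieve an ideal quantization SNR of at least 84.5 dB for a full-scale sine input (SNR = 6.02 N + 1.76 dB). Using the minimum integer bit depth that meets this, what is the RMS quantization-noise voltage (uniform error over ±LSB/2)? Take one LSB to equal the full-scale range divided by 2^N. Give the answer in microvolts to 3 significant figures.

69.1 µV

Span: 1.96 V − (-1.96 V) = 3.92 V.
Solving 6.02 N ≥ 84.5 − 1.76: N ≥ 13.744. Round up → N = 14.
One LSB is 3.92 V / 16384 = 239.26 µV.
σ_q = LSB/√12 = 239.26 µV/3.4641 = 69.1 µV.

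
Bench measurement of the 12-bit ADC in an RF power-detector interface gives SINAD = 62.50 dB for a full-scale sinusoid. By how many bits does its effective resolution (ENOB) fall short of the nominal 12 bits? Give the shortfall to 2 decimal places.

1.91 bits

N_eff = (62.50 − 1.76)/6.02 = 10.0897 bits.
Lost resolution: 12 − 10.0897 = 1.9103 bits.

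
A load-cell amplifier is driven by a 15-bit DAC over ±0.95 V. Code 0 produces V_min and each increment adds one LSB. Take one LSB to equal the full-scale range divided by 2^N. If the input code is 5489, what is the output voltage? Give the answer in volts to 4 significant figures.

Full-scale range = 0.95 V − (-0.95 V) = 1.9 V. LSB = 1.9 V / 2^15.
V_out = V_min + code × LSB = -0.95 V + 5489 × 1.9 V / 32768
      = -0.95 + 0.318271 = -0.631729 V.

-0.6317 V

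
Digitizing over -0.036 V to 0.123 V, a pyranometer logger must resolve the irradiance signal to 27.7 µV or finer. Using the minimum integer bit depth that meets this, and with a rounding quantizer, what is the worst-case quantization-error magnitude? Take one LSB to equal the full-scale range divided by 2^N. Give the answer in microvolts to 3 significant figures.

9.70 µV

The full-scale span is 0.123 − (-0.036) = 0.159 V.
0.159 V / 27.7 µV = 5740. Since 2^12 = 4096 and 2^13 = 8192, N = 13.
LSB = 0.159 V ÷ 2^13 = 0.159/8192 V = 19.409 µV.
Max error for round-to-nearest is LSB/2 = 9.70 µV.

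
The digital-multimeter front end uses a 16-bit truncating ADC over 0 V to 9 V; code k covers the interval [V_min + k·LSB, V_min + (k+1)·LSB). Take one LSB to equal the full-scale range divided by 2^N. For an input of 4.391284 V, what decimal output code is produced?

31976

V_FS = 9 V. LSB = 9 V / 2^16 ≈ 137.3 µV.
(V_in − V_min) × 2^16/range = (4.391284 − (0)) × 65536/9 = 31976.354.
Floor → code = 31976.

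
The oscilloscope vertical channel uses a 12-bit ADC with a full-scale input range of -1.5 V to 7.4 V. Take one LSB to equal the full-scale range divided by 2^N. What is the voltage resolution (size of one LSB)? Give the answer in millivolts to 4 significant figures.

Range = 7.4 − (-1.5) = 8.9 V.
2^12 = 4096 levels.
One LSB is 8.9 V / 4096 = 2.173 mV.

2.173 mV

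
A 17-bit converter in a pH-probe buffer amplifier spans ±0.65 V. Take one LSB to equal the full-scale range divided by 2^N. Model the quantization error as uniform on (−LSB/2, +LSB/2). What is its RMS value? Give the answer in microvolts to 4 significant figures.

The full-scale span is 0.65 − (-0.65) = 1.3 V.
Step size = 1.3/131072 V = 9.91821 µV.
RMS of a uniform error over width LSB is LSB/√12 = 2.863 µV.

2.863 µV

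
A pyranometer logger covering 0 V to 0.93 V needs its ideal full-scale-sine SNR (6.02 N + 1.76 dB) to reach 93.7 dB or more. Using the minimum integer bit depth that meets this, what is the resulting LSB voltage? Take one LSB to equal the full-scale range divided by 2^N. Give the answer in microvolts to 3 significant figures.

Range is 0.93 V.
Solving 6.02 N ≥ 93.7 − 1.76: N ≥ 15.272. Round up → N = 16.
LSB = 0.93 V / 2^16 = 14.2 µV.

14.2 µV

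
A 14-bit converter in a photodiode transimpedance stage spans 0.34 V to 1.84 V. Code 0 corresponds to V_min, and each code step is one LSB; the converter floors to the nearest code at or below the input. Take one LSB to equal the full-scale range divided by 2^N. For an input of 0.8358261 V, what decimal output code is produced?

5415

Range = 1.84 − (0.34) = 1.5 V. LSB = 1.5 V / 2^14 ≈ 91.55 µV.
(V_in − V_min) × 2^14/range = (0.8358261 − (0.34)) × 16384/1.5 = 5415.743.
Floor → code = 5415.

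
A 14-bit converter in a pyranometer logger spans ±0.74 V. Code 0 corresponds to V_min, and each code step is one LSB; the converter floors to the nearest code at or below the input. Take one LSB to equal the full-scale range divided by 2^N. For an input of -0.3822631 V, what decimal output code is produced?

Span: 0.74 V − (-0.74 V) = 1.48 V. LSB = 1.48 V / 2^14 ≈ 90.33 µV.
V_in − V_min = -0.3822631 − (-0.74) = 0.3577369 V.
Divide by LSB: 0.3577369 × 16384/1.48 = 3960.2442.
Truncating gives code 3960.

3960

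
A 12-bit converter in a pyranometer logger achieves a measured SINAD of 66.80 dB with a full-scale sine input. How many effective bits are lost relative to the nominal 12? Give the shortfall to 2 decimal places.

ENOB = (SINAD − 1.76)/6.02 = (66.80 − 1.76)/6.02 = 10.8040 bits.
12 − 10.8040 = 1.20 bits below nominal.

1.20 bits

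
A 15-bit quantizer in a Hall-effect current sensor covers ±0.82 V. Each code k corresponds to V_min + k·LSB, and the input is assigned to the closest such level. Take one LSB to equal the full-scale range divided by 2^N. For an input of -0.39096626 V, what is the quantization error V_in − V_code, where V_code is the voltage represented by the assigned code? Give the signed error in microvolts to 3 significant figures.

Full-scale range = 0.82 V − (-0.82 V) = 1.64 V. LSB = 1.64 V / 2^15 ≈ 50.05 µV.
Position in LSBs: (-0.39096626 − (-0.82)) × 32768/1.64 = 8572.3034; rounding gives k = 8572.
V_code = V_min + k × range/2^15 = -0.82 + 8572 × 1.64/32768 = -0.39098144531 V.
Error = V_in − V_code = -0.39096626 − (-0.39098144531) = +15.2 µV.

+15.2 µV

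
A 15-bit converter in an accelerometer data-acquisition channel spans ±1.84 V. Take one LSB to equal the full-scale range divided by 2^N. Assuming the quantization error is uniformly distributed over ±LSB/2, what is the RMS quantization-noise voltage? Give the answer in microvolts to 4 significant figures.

Full-scale range = 1.84 V − (-1.84 V) = 3.68 V.
LSB = 3.68 V ÷ 2^15 = 3.68/32768 V = 112.305 µV.
σ_q = LSB/√12 = 112.305 µV/3.4641 = 32.42 µV.

32.42 µV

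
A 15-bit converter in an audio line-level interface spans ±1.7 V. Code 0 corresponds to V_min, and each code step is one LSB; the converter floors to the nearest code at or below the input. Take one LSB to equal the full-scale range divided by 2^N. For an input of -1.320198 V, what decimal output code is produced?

Full-scale range = 1.7 V − (-1.7 V) = 3.4 V. LSB = 3.4 V / 2^15 ≈ 103.8 µV.
code = ⌊(V_in − V_min)/LSB⌋ = ⌊(V_in − V_min) × 2^15 / range⌋
     = ⌊(-1.320198 − (-1.7)) × 32768 / 3.4⌋ = ⌊0.379802 × 32768/3.4⌋
     = ⌊3660.398⌋ = 3660.

3660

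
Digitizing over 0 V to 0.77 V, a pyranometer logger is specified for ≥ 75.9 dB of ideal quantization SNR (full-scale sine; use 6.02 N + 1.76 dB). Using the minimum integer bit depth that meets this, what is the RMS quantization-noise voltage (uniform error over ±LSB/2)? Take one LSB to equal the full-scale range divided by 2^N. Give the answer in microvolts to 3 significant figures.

27.1 µV

Range is 0.77 V.
Required N = ⌈(75.9 − 1.76)/6.02⌉ = ⌈12.316⌉ = 13.
LSB = 0.77 V / 2^13 = 93.994 µV.
RMS noise = LSB/√12 = 27.1 µV.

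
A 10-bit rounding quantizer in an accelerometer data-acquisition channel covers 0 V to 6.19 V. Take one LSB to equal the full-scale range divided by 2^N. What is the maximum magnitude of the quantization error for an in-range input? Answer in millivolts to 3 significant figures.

Full-scale range = 6.19 V.
LSB = 6.19 V ÷ 2^10 = 6.19/1024 V = 6.0449 mV.
Worst-case error for round-to-nearest is half an LSB: 3.02 mV.

3.02 mV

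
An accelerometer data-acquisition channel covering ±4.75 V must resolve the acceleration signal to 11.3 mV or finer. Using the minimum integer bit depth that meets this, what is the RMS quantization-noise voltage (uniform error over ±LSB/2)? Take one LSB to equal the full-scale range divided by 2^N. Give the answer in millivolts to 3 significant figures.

2.68 mV

Span: 4.75 V − (-4.75 V) = 9.5 V.
Required number of levels: 9.5/11.3 mV = 840.71; smallest N with 2^N ≥ that is 10.
LSB = 9.5 V / 2^10 = 9.2773 mV.
RMS noise = LSB/√12 = 2.68 mV.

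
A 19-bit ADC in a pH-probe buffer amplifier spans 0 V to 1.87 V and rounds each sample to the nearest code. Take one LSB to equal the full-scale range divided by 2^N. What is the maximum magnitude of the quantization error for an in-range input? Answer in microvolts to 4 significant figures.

Span = 1.87 V.
One LSB is 1.87 V / 524288 = 3.56674 µV.
|e|_max = LSB/2 = 1.783 µV.

1.783 µV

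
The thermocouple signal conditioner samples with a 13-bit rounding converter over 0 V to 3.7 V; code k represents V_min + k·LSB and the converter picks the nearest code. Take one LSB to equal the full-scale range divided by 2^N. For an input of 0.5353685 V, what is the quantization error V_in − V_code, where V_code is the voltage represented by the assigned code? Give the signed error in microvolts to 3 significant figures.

+151 µV

Span = 3.7 V. LSB = 3.7 V / 2^13 ≈ 451.7 µV.
(V_in − V_min)/LSB = (0.5353685 − (0)) × 8192/3.7 = 1185.3348 → nearest code k = 1185.
V_code = 0 + (1185/8192) × 3.7 = 0.5352172852 V.
V_in − V_code = 0.5353685 − (0.5352172852) = +151 µV.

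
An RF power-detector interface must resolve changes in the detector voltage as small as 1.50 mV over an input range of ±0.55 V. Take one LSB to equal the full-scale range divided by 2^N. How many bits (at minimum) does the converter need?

10 bits

The full-scale span is 0.55 − (-0.55) = 1.1 V.
Required number of levels: 1.1/1.50 mV = 733.33; smallest N with 2^N ≥ that is 10.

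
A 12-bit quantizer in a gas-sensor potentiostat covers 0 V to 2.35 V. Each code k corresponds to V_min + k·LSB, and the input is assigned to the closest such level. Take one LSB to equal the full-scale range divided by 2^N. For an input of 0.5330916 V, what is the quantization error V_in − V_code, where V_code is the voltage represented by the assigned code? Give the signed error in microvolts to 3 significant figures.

Span = 2.35 V. LSB = 2.35 V / 2^12 ≈ 0.5737 mV.
(0.5330916 − (0)) / LSB = 0.5330916 × 4096/2.35 = 929.1673. Nearest integer: k = 929.
V_code = 0 + (929/4096) × 2.35 = 0.5329956055 V.
Error = V_in − V_code = 0.5330916 − (0.5329956055) = +96.0 µV.

+96.0 µV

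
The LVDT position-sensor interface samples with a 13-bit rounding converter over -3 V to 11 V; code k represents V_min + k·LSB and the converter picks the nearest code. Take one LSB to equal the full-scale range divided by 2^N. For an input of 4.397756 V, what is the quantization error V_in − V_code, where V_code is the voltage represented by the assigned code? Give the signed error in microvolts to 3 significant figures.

Full-scale range = 11 V − (-3 V) = 14 V. LSB = 14 V / 2^13 ≈ 1.709 mV.
Position in LSBs: (4.397756 − (-3)) × 8192/14 = 4328.7441; rounding gives k = 4329.
Reconstructed level: -3 + 4329 × 14/8192 V = 4.398193359 V.
e = 4.397756 − (4.398193359) = −437 µV.

−437 µV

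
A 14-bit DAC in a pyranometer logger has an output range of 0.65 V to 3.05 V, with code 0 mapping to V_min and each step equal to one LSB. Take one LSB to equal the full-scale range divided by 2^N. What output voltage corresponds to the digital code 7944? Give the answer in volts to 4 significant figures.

1.814 V

The full-scale span is 3.05 − (0.65) = 2.4 V. LSB = 2.4 V / 2^14.
V_out = V_min + code × LSB = 0.65 V + 7944 × 2.4 V / 16384
      = 0.65 V + 1.16367 V = 1.81367 V.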